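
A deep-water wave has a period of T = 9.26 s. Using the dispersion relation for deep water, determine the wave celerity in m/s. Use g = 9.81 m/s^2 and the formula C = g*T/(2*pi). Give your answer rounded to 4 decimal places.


We use the deep-water celerity formula:
C = g * T / (2 * pi)
C = 9.81 * 9.26 / (2 * 3.14159...)
C = 90.840600 / 6.283185
C = 14.4577 m/s

14.4577


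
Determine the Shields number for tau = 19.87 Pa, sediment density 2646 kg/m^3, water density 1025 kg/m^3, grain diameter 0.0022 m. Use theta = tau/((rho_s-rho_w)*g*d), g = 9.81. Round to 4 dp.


theta = tau / ((rho_s - rho_w) * g * d)
rho_s - rho_w = 2646 - 1025 = 1621
Denominator = 1621 * 9.81 * 0.0022 = 34.984422
theta = 19.87 / 34.984422
theta = 0.5680

0.5680


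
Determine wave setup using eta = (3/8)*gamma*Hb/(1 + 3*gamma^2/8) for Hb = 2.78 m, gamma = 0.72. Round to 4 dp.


eta = (3/8) * gamma * Hb / (1 + 3*gamma^2/8)
Numerator = (3/8) * 0.72 * 2.78 = 0.750600
Denominator = 1 + 3*0.72^2/8 = 1 + 0.194400 = 1.194400
eta = 0.750600 / 1.194400
eta = 0.6284 m

0.6284


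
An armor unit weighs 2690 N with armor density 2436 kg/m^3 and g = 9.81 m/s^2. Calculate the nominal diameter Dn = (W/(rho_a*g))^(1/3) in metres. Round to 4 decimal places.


V = W / (rho_a * g)
V = 2690 / (2436 * 9.81)
V = 2690 / 23897.16
V = 0.112566 m^3
Dn = V^(1/3) = 0.112566^(1/3)
Dn = 0.4828 m

0.4828


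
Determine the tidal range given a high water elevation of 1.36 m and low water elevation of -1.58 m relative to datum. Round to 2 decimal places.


Tidal range = High water - Low water
Tidal range = 1.36 - (-1.58)
Tidal range = 2.94 m

2.94


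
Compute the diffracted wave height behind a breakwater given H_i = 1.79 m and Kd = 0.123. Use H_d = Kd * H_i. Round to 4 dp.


H_d = Kd * H_i
H_d = 0.123 * 1.79
H_d = 0.2202 m

0.2202


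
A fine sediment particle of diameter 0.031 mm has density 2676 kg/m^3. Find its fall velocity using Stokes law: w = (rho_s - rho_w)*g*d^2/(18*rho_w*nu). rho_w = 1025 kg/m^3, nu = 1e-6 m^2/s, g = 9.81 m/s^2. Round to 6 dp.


w = (rho_s - rho_w) * g * d^2 / (18 * rho_w * nu)
d = 0.031 mm = 0.000031 m
rho_s - rho_w = 2676 - 1025 = 1651
Numerator = 1651 * 9.81 * (0.000031)^2 = 0.000015564654
Denominator = 18 * 1025 * 1e-6 = 0.018450
w = 0.000844 m/s

0.000844


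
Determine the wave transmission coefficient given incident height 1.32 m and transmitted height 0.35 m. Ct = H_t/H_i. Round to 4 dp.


Ct = H_t / H_i
Ct = 0.35 / 1.32
Ct = 0.2652

0.2652


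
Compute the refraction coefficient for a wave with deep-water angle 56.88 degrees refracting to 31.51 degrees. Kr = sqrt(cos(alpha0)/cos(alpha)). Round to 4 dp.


Kr = sqrt(cos(alpha0) / cos(alpha))
cos(56.88) = 0.546394
cos(31.51) = 0.852549
Kr = sqrt(0.546394 / 0.852549)
Kr = sqrt(0.640895)
Kr = 0.8006

0.8006


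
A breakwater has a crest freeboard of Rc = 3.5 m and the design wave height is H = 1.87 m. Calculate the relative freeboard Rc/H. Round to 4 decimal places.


Relative freeboard = Rc / H
= 3.5 / 1.87
= 1.8717

1.8717


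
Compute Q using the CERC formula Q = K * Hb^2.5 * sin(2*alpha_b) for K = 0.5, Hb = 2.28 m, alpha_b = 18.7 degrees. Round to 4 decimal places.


Q = K * Hb^2.5 * sin(2 * alpha_b)
Hb^2.5 = 2.28^2.5 = 7.849412
sin(2 * 18.7) = sin(37.4) = 0.607376
Q = 0.5 * 7.849412 * 0.607376
Q = 2.3838 m^3/s

2.3838


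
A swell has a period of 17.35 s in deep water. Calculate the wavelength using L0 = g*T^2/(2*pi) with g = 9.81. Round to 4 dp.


L0 = g * T^2 / (2 * pi)
L0 = 9.81 * 17.35^2 / (2 * pi)
L0 = 9.81 * 301.0225 / 6.28319
L0 = 2953.0307 / 6.28319
L0 = 469.9894 m

469.9894


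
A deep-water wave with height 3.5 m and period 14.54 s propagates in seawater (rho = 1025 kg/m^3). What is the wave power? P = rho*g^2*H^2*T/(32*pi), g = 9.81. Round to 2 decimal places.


P = rho * g^2 * H^2 * T / (32 * pi)
P = 1025 * 9.81^2 * 3.5^2 * 14.54 / (32 * pi)
P = 1025 * 96.2361 * 12.2500 * 14.54 / 100.53096
P = 174768.24 W/m

174768.24


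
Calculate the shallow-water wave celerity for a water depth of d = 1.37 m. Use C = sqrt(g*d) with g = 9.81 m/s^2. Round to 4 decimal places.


Using the shallow-water approximation:
C = sqrt(g * d) = sqrt(9.81 * 1.37)
C = sqrt(13.4397)
C = 3.6660 m/s

3.6660


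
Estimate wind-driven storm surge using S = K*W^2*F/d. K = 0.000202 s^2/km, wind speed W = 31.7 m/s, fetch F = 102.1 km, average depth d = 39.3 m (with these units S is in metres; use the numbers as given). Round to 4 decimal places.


S = K * W^2 * F / d
W^2 = 31.7^2 = 1004.89
S = 0.000202 * 1004.89 * 102.1 / 39.3
Numerator = 0.000202 * 1004.89 * 102.1 = 20.725052
S = 20.725052 / 39.3 = 0.5274 m

0.5274


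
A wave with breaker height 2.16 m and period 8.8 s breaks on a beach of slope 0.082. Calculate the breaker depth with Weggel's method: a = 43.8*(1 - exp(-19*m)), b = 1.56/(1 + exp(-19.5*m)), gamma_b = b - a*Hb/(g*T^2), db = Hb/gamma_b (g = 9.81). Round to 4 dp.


a = 43.8 * (1 - exp(-19 * m))
exp(-19 * 0.082) = exp(-1.5580) = 0.210557
a = 43.8 * (1 - 0.210557) = 34.577614
b = 1.56 / (1 + exp(-19.5 * m))
exp(-19.5 * 0.082) = exp(-1.5990) = 0.202099
b = 1.56 / (1 + 0.202099) = 1.297731
Hb / (g * T^2) = 2.16 / (9.81 * 8.8^2) = 2.16 / 759.6864 = 0.00284328
gamma_b = b - a * Hb/(g*T^2) = 1.297731 - 34.577614 * 0.00284328 = 1.199417
db = Hb / gamma_b = 2.16 / 1.199417
db = 1.8009 m

1.8009


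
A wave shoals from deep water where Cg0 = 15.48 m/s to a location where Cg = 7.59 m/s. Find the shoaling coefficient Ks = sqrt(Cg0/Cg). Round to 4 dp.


Ks = sqrt(Cg0 / Cg)
Ks = sqrt(15.48 / 7.59)
Ks = sqrt(2.0395)
Ks = 1.4281

1.4281


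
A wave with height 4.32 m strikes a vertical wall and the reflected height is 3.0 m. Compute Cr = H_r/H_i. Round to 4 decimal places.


Cr = H_r / H_i
Cr = 3.0 / 4.32
Cr = 0.6944

0.6944


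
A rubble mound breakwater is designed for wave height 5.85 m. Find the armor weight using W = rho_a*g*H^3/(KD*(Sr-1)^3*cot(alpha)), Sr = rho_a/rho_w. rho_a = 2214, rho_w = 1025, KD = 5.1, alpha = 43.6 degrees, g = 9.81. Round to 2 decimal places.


Sr = rho_a / rho_w = 2214 / 1025 = 2.160000
(Sr - 1) = 1.160000
(Sr - 1)^3 = 1.560896
cot(43.6) = 1 / tan(43.6) = 1 / 0.952287 = 1.050103
Numerator = 2214 * 9.81 * 5.85^3 = 4348247.1619
Denominator = 5.1 * 1.560896 * 1.050103 = 8.359422
W = 4348247.1619 / 8.359422
W = 520161.25 N

520161.25


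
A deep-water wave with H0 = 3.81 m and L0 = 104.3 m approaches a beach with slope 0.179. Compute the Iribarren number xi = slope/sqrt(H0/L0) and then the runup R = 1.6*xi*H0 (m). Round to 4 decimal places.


xi = slope / sqrt(H0/L0)
H0/L0 = 3.81/104.3 = 0.036529
sqrt(0.036529) = 0.191126
xi = 0.179 / 0.191126 = 0.936554
R = 1.6 * xi * H0 = 1.6 * 0.936554 * 3.81
R = 5.7092 m

5.7092


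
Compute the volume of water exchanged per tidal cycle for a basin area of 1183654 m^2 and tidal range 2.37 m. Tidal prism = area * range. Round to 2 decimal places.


Tidal prism = Area * Tidal range
P = 1183654 * 2.37
P = 2805259.98 m^3

2805259.98


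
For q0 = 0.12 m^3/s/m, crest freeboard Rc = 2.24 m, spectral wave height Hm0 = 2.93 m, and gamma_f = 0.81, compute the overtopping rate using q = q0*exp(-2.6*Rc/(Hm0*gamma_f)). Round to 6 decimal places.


q = q0 * exp(-2.6 * Rc / (Hm0 * gamma_f))
Exponent = -2.6 * 2.24 / (2.93 * 0.81)
= -2.6 * 2.24 / 2.3733
= -2.453967
exp(-2.453967) = 0.085952
q = 0.12 * 0.085952
q = 0.010314 m^3/s/m

0.010314


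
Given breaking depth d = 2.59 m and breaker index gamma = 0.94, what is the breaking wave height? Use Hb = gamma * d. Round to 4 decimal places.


Hb = gamma * d
Hb = 0.94 * 2.59
Hb = 2.4346 m

2.4346


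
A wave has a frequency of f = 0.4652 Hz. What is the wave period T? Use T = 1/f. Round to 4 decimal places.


T = 1 / f
T = 1 / 0.4652
T = 2.1496 s

2.1496


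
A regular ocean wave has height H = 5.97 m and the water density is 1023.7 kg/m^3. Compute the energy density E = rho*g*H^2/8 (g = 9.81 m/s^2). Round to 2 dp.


E = (1/8) * rho * g * H^2
E = (1/8) * 1023.7 * 9.81 * 5.97^2
E = 0.125 * 1023.7 * 9.81 * 35.6409
E = 44740.45 J/m^2

44740.45


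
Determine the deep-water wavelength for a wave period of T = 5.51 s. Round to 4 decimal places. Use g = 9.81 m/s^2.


L0 = g * T^2 / (2 * pi)
L0 = 9.81 * 5.51^2 / (2 * pi)
L0 = 9.81 * 30.3601 / 6.28319
L0 = 297.8326 / 6.28319
L0 = 47.4015 m

47.4015


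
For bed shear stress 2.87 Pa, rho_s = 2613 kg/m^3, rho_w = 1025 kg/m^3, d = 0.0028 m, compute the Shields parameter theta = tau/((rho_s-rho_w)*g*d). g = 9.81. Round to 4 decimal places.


theta = tau / ((rho_s - rho_w) * g * d)
rho_s - rho_w = 2613 - 1025 = 1588
Denominator = 1588 * 9.81 * 0.0028 = 43.619184
theta = 2.87 / 43.619184
theta = 0.0658

0.0658


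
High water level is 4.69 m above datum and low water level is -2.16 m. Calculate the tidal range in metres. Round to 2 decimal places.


Tidal range = High water - Low water
Tidal range = 4.69 - (-2.16)
Tidal range = 6.85 m

6.85


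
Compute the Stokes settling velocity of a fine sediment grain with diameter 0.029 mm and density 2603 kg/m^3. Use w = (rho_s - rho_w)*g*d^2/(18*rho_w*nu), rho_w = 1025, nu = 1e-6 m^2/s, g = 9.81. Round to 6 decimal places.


w = (rho_s - rho_w) * g * d^2 / (18 * rho_w * nu)
d = 0.029 mm = 0.000029 m
rho_s - rho_w = 2603 - 1025 = 1578
Numerator = 1578 * 9.81 * (0.000029)^2 = 0.000013018831
Denominator = 18 * 1025 * 1e-6 = 0.018450
w = 0.000706 m/s

0.000706


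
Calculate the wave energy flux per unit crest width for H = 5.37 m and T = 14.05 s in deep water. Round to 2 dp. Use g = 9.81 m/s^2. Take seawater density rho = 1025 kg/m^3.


P = rho * g^2 * H^2 * T / (32 * pi)
P = 1025 * 9.81^2 * 5.37^2 * 14.05 / (32 * pi)
P = 1025 * 96.2361 * 28.8369 * 14.05 / 100.53096
P = 397545.58 W/m

397545.58


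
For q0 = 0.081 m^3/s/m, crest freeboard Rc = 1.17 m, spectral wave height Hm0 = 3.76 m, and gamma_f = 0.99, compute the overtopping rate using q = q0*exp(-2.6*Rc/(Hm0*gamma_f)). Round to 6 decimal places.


q = q0 * exp(-2.6 * Rc / (Hm0 * gamma_f))
Exponent = -2.6 * 1.17 / (3.76 * 0.99)
= -2.6 * 1.17 / 3.7224
= -0.817215
exp(-0.817215) = 0.441660
q = 0.081 * 0.441660
q = 0.035774 m^3/s/m

0.035774


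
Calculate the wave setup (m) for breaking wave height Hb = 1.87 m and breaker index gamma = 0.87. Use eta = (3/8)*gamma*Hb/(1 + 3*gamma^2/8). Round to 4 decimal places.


eta = (3/8) * gamma * Hb / (1 + 3*gamma^2/8)
Numerator = (3/8) * 0.87 * 1.87 = 0.610088
Denominator = 1 + 3*0.87^2/8 = 1 + 0.283838 = 1.283838
eta = 0.610088 / 1.283838
eta = 0.4752 m

0.4752


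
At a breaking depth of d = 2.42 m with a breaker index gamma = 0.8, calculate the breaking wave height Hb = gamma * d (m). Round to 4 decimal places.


Hb = gamma * d
Hb = 0.8 * 2.42
Hb = 1.9360 m

1.9360


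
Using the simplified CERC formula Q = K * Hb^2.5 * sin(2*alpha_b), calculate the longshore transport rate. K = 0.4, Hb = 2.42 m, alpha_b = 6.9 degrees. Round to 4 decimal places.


Q = K * Hb^2.5 * sin(2 * alpha_b)
Hb^2.5 = 2.42^2.5 = 9.110420
sin(2 * 6.9) = sin(13.8) = 0.238533
Q = 0.4 * 9.110420 * 0.238533
Q = 0.8693 m^3/s

0.8693


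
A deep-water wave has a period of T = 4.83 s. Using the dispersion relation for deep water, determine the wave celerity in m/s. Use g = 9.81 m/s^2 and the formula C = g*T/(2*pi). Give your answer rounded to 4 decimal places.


We use the deep-water celerity formula:
C = g * T / (2 * pi)
C = 9.81 * 4.83 / (2 * 3.14159...)
C = 47.382300 / 6.283185
C = 7.5411 m/s

7.5411


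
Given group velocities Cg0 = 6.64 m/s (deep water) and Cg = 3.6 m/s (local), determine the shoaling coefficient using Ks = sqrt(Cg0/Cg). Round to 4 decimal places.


Ks = sqrt(Cg0 / Cg)
Ks = sqrt(6.64 / 3.6)
Ks = sqrt(1.8444)
Ks = 1.3581

1.3581


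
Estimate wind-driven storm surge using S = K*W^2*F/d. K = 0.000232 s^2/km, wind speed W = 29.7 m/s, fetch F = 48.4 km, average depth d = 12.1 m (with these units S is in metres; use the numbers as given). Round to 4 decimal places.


S = K * W^2 * F / d
W^2 = 29.7^2 = 882.09
S = 0.000232 * 882.09 * 48.4 / 12.1
Numerator = 0.000232 * 882.09 * 48.4 = 9.904812
S = 9.904812 / 12.1 = 0.8186 m

0.8186


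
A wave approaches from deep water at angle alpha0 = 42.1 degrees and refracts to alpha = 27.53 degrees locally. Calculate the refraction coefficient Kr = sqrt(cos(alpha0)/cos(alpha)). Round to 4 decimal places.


Kr = sqrt(cos(alpha0) / cos(alpha))
cos(42.1) = 0.741976
cos(27.53) = 0.886769
Kr = sqrt(0.741976 / 0.886769)
Kr = sqrt(0.836718)
Kr = 0.9147

0.9147


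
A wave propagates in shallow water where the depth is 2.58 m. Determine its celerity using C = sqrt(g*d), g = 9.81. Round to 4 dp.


Using the shallow-water approximation:
C = sqrt(g * d) = sqrt(9.81 * 2.58)
C = sqrt(25.3098)
C = 5.0309 m/s

5.0309


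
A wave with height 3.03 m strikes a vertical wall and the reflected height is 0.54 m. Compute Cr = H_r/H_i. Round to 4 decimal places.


Cr = H_r / H_i
Cr = 0.54 / 3.03
Cr = 0.1782

0.1782


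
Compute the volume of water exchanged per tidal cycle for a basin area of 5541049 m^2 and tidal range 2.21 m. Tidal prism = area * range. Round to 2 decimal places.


Tidal prism = Area * Tidal range
P = 5541049 * 2.21
P = 12245718.29 m^3

12245718.29


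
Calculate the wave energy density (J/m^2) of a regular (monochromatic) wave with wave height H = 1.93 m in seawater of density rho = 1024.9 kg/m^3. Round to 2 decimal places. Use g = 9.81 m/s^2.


E = (1/8) * rho * g * H^2
E = (1/8) * 1024.9 * 9.81 * 1.93^2
E = 0.125 * 1024.9 * 9.81 * 3.7249
E = 4681.39 J/m^2

4681.39


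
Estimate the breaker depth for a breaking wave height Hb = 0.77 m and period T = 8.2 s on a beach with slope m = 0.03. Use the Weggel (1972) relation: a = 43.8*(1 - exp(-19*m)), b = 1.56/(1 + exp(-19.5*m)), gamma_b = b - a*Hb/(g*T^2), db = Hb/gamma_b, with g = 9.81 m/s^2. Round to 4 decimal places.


a = 43.8 * (1 - exp(-19 * m))
exp(-19 * 0.03) = exp(-0.5700) = 0.565525
a = 43.8 * (1 - 0.565525) = 19.029986
b = 1.56 / (1 + exp(-19.5 * m))
exp(-19.5 * 0.03) = exp(-0.5850) = 0.557106
b = 1.56 / (1 + 0.557106) = 1.001859
Hb / (g * T^2) = 0.77 / (9.81 * 8.2^2) = 0.77 / 659.6244 = 0.00116733
gamma_b = b - a * Hb/(g*T^2) = 1.001859 - 19.029986 * 0.00116733 = 0.979644
db = Hb / gamma_b = 0.77 / 0.979644
db = 0.7860 m

0.7860


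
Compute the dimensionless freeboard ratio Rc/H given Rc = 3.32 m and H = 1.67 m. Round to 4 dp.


Relative freeboard = Rc / H
= 3.32 / 1.67
= 1.9880

1.9880


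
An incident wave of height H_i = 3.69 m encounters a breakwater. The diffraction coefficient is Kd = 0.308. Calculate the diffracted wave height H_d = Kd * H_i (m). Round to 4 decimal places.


H_d = Kd * H_i
H_d = 0.308 * 3.69
H_d = 1.1365 m

1.1365


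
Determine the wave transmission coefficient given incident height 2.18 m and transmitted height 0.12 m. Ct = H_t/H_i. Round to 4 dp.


Ct = H_t / H_i
Ct = 0.12 / 2.18
Ct = 0.0550

0.0550


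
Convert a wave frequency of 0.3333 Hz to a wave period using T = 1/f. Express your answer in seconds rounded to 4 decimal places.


T = 1 / f
T = 1 / 0.3333
T = 3.0003 s

3.0003


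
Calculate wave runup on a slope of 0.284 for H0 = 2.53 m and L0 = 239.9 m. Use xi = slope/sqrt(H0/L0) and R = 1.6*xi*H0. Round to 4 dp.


xi = slope / sqrt(H0/L0)
H0/L0 = 2.53/239.9 = 0.010546
sqrt(0.010546) = 0.102694
xi = 0.284 / 0.102694 = 2.765497
R = 1.6 * xi * H0 = 1.6 * 2.765497 * 2.53
R = 11.1947 m

11.1947


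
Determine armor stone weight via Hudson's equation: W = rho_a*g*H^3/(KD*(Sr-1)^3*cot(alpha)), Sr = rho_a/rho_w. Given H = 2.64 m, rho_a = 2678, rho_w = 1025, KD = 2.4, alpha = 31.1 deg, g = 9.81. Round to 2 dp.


Sr = rho_a / rho_w = 2678 / 1025 = 2.612683
(Sr - 1) = 1.612683
(Sr - 1)^3 = 4.194179
cot(31.1) = 1 / tan(31.1) = 1 / 0.603239 = 1.657719
Numerator = 2678 * 9.81 * 2.64^3 = 483382.9866
Denominator = 2.4 * 4.194179 * 1.657719 = 16.686648
W = 483382.9866 / 16.686648
W = 28968.25 N

28968.25


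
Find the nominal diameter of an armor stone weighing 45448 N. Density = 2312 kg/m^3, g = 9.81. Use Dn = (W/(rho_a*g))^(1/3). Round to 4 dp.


V = W / (rho_a * g)
V = 45448 / (2312 * 9.81)
V = 45448 / 22680.72
V = 2.003816 m^3
Dn = V^(1/3) = 2.003816^(1/3)
Dn = 1.2607 m

1.2607


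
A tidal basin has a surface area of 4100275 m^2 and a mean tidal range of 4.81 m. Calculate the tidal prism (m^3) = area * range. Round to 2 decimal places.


Tidal prism = Area * Tidal range
P = 4100275 * 4.81
P = 19722322.75 m^3

19722322.75


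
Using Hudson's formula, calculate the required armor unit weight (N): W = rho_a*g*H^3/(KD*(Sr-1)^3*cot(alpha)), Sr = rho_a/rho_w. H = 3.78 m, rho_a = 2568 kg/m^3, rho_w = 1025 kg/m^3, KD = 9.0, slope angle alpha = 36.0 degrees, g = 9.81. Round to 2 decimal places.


Sr = rho_a / rho_w = 2568 / 1025 = 2.505366
(Sr - 1) = 1.505366
(Sr - 1)^3 = 3.411349
cot(36.0) = 1 / tan(36.0) = 1 / 0.726543 = 1.376382
Numerator = 2568 * 9.81 * 3.78^3 = 1360628.0700
Denominator = 9.0 * 3.411349 * 1.376382 = 42.257875
W = 1360628.0700 / 42.257875
W = 32198.21 N

32198.21


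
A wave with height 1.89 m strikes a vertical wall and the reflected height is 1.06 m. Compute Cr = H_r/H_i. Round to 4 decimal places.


Cr = H_r / H_i
Cr = 1.06 / 1.89
Cr = 0.5608

0.5608


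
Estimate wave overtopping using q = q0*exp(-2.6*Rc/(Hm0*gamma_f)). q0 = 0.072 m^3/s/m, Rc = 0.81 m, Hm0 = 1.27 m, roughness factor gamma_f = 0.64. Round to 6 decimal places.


q = q0 * exp(-2.6 * Rc / (Hm0 * gamma_f))
Exponent = -2.6 * 0.81 / (1.27 * 0.64)
= -2.6 * 0.81 / 0.8128
= -2.591043
exp(-2.591043) = 0.074942
q = 0.072 * 0.074942
q = 0.005396 m^3/s/m

0.005396


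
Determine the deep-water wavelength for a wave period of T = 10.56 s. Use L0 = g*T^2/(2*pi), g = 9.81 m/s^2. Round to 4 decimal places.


L0 = g * T^2 / (2 * pi)
L0 = 9.81 * 10.56^2 / (2 * pi)
L0 = 9.81 * 111.5136 / 6.28319
L0 = 1093.9484 / 6.28319
L0 = 174.1073 m

174.1073


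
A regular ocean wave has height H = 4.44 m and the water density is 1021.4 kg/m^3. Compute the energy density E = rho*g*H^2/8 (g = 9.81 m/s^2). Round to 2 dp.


E = (1/8) * rho * g * H^2
E = (1/8) * 1021.4 * 9.81 * 4.44^2
E = 0.125 * 1021.4 * 9.81 * 19.7136
E = 24691.12 J/m^2

24691.12


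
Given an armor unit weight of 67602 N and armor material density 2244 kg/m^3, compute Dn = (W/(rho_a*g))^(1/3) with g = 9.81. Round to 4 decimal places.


V = W / (rho_a * g)
V = 67602 / (2244 * 9.81)
V = 67602 / 22013.64
V = 3.070914 m^3
Dn = V^(1/3) = 3.070914^(1/3)
Dn = 1.4535 m

1.4535


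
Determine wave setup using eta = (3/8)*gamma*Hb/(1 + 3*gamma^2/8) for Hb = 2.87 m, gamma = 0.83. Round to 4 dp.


eta = (3/8) * gamma * Hb / (1 + 3*gamma^2/8)
Numerator = (3/8) * 0.83 * 2.87 = 0.893287
Denominator = 1 + 3*0.83^2/8 = 1 + 0.258338 = 1.258338
eta = 0.893287 / 1.258338
eta = 0.7099 m

0.7099


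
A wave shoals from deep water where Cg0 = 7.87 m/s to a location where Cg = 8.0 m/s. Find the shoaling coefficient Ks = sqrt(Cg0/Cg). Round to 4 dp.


Ks = sqrt(Cg0 / Cg)
Ks = sqrt(7.87 / 8.0)
Ks = sqrt(0.9838)
Ks = 0.9918

0.9918


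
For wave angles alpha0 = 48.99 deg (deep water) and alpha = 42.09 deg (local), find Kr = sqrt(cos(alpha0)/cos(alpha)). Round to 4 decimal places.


Kr = sqrt(cos(alpha0) / cos(alpha))
cos(48.99) = 0.656191
cos(42.09) = 0.742093
Kr = sqrt(0.656191 / 0.742093)
Kr = sqrt(0.884243)
Kr = 0.9403

0.9403


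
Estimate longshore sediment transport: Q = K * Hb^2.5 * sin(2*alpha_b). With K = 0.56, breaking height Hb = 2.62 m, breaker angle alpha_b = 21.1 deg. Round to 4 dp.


Q = K * Hb^2.5 * sin(2 * alpha_b)
Hb^2.5 = 2.62^2.5 = 11.111002
sin(2 * 21.1) = sin(42.2) = 0.671721
Q = 0.56 * 11.111002 * 0.671721
Q = 4.1796 m^3/s

4.1796


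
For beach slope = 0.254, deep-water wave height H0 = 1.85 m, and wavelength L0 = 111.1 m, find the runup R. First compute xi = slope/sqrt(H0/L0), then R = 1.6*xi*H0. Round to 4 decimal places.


xi = slope / sqrt(H0/L0)
H0/L0 = 1.85/111.1 = 0.016652
sqrt(0.016652) = 0.129041
xi = 0.254 / 0.129041 = 1.968362
R = 1.6 * xi * H0 = 1.6 * 1.968362 * 1.85
R = 5.8264 m

5.8264


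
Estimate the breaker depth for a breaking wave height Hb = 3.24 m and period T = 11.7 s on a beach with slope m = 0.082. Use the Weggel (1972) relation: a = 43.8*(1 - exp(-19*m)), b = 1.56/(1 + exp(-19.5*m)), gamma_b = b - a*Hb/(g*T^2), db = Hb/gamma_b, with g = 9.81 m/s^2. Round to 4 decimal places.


a = 43.8 * (1 - exp(-19 * m))
exp(-19 * 0.082) = exp(-1.5580) = 0.210557
a = 43.8 * (1 - 0.210557) = 34.577614
b = 1.56 / (1 + exp(-19.5 * m))
exp(-19.5 * 0.082) = exp(-1.5990) = 0.202099
b = 1.56 / (1 + 0.202099) = 1.297731
Hb / (g * T^2) = 3.24 / (9.81 * 11.7^2) = 3.24 / 1342.8909 = 0.00241271
gamma_b = b - a * Hb/(g*T^2) = 1.297731 - 34.577614 * 0.00241271 = 1.214305
db = Hb / gamma_b = 3.24 / 1.214305
db = 2.6682 m

2.6682


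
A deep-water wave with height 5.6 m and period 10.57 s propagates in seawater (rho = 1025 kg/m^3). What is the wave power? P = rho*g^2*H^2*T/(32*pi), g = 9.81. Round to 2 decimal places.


P = rho * g^2 * H^2 * T / (32 * pi)
P = 1025 * 9.81^2 * 5.6^2 * 10.57 / (32 * pi)
P = 1025 * 96.2361 * 31.3600 * 10.57 / 100.53096
P = 325246.83 W/m

325246.83


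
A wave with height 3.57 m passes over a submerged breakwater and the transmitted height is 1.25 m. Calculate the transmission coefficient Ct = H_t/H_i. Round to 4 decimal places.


Ct = H_t / H_i
Ct = 1.25 / 3.57
Ct = 0.3501

0.3501


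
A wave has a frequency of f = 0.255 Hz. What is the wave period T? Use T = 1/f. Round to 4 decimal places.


T = 1 / f
T = 1 / 0.255
T = 3.9216 s

3.9216


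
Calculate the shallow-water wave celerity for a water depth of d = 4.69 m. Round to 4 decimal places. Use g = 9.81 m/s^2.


Using the shallow-water approximation:
C = sqrt(g * d) = sqrt(9.81 * 4.69)
C = sqrt(46.0089)
C = 6.7830 m/s

6.7830


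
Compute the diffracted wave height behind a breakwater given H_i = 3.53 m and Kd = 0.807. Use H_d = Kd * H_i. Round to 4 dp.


H_d = Kd * H_i
H_d = 0.807 * 3.53
H_d = 2.8487 m

2.8487


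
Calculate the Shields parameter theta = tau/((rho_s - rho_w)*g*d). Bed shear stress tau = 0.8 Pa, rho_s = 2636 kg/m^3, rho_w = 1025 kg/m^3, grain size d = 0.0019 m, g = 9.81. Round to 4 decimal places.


theta = tau / ((rho_s - rho_w) * g * d)
rho_s - rho_w = 2636 - 1025 = 1611
Denominator = 1611 * 9.81 * 0.0019 = 30.027429
theta = 0.8 / 30.027429
theta = 0.0266

0.0266


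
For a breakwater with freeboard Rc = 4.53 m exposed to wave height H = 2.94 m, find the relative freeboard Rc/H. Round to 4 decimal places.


Relative freeboard = Rc / H
= 4.53 / 2.94
= 1.5408

1.5408


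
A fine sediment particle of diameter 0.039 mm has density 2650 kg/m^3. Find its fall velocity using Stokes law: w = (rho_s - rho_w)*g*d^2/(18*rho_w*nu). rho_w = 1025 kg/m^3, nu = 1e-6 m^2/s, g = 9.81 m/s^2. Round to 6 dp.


w = (rho_s - rho_w) * g * d^2 / (18 * rho_w * nu)
d = 0.039 mm = 0.000039 m
rho_s - rho_w = 2650 - 1025 = 1625
Numerator = 1625 * 9.81 * (0.000039)^2 = 0.000024246641
Denominator = 18 * 1025 * 1e-6 = 0.018450
w = 0.001314 m/s

0.001314


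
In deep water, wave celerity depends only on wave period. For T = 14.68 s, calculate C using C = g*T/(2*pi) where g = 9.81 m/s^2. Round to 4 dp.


We use the deep-water celerity formula:
C = g * T / (2 * pi)
C = 9.81 * 14.68 / (2 * 3.14159...)
C = 144.010800 / 6.283185
C = 22.9200 m/s

22.9200


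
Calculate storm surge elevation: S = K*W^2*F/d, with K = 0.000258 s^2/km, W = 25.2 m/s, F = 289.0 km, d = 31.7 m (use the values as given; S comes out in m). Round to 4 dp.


S = K * W^2 * F / d
W^2 = 25.2^2 = 635.04
S = 0.000258 * 635.04 * 289.0 / 31.7
Numerator = 0.000258 * 635.04 * 289.0 = 47.349852
S = 47.349852 / 31.7 = 1.4937 m

1.4937


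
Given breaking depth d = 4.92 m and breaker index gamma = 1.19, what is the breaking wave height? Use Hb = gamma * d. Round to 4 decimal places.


Hb = gamma * d
Hb = 1.19 * 4.92
Hb = 5.8548 m

5.8548


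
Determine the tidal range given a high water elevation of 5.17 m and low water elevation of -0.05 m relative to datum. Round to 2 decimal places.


Tidal range = High water - Low water
Tidal range = 5.17 - (-0.05)
Tidal range = 5.22 m

5.22


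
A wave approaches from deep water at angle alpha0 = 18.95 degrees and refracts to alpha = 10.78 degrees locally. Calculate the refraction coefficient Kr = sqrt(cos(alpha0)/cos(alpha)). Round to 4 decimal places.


Kr = sqrt(cos(alpha0) / cos(alpha))
cos(18.95) = 0.945802
cos(10.78) = 0.982353
Kr = sqrt(0.945802 / 0.982353)
Kr = sqrt(0.962793)
Kr = 0.9812

0.9812


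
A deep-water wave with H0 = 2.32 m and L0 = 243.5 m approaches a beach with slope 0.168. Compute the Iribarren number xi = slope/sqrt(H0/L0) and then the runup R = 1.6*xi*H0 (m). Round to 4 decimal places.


xi = slope / sqrt(H0/L0)
H0/L0 = 2.32/243.5 = 0.009528
sqrt(0.009528) = 0.097610
xi = 0.168 / 0.097610 = 1.721134
R = 1.6 * xi * H0 = 1.6 * 1.721134 * 2.32
R = 6.3889 m

6.3889


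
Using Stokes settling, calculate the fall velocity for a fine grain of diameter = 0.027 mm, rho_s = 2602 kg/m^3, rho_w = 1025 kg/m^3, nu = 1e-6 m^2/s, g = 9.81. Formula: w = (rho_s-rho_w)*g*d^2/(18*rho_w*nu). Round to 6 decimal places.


w = (rho_s - rho_w) * g * d^2 / (18 * rho_w * nu)
d = 0.027 mm = 0.000027 m
rho_s - rho_w = 2602 - 1025 = 1577
Numerator = 1577 * 9.81 * (0.000027)^2 = 0.000011277900
Denominator = 18 * 1025 * 1e-6 = 0.018450
w = 0.000611 m/s

0.000611


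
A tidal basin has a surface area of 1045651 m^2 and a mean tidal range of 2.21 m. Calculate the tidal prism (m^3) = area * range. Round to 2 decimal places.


Tidal prism = Area * Tidal range
P = 1045651 * 2.21
P = 2310888.71 m^3

2310888.71


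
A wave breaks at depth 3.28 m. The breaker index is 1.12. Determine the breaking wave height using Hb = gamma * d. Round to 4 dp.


Hb = gamma * d
Hb = 1.12 * 3.28
Hb = 3.6736 m

3.6736


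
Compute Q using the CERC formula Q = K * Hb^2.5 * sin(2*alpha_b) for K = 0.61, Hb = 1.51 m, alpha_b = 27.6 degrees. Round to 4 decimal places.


Q = K * Hb^2.5 * sin(2 * alpha_b)
Hb^2.5 = 1.51^2.5 = 2.801834
sin(2 * 27.6) = sin(55.2) = 0.821149
Q = 0.61 * 2.801834 * 0.821149
Q = 1.4034 m^3/s

1.4034


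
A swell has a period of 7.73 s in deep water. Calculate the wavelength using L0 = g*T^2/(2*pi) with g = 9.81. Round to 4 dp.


L0 = g * T^2 / (2 * pi)
L0 = 9.81 * 7.73^2 / (2 * pi)
L0 = 9.81 * 59.7529 / 6.28319
L0 = 586.1759 / 6.28319
L0 = 93.2928 m

93.2928


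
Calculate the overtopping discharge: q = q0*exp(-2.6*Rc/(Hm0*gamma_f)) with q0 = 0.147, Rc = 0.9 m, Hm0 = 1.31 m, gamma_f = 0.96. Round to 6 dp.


q = q0 * exp(-2.6 * Rc / (Hm0 * gamma_f))
Exponent = -2.6 * 0.9 / (1.31 * 0.96)
= -2.6 * 0.9 / 1.2576
= -1.860687
exp(-1.860687) = 0.155566
q = 0.147 * 0.155566
q = 0.022868 m^3/s/m

0.022868


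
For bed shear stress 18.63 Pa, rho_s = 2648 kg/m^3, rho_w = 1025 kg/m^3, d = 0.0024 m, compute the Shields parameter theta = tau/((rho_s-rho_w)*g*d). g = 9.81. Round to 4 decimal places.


theta = tau / ((rho_s - rho_w) * g * d)
rho_s - rho_w = 2648 - 1025 = 1623
Denominator = 1623 * 9.81 * 0.0024 = 38.211912
theta = 18.63 / 38.211912
theta = 0.4875

0.4875


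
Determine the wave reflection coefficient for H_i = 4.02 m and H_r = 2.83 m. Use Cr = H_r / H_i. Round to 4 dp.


Cr = H_r / H_i
Cr = 2.83 / 4.02
Cr = 0.7040

0.7040


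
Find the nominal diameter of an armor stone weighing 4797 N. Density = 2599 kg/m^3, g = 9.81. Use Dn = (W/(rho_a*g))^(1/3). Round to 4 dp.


V = W / (rho_a * g)
V = 4797 / (2599 * 9.81)
V = 4797 / 25496.19
V = 0.188146 m^3
Dn = V^(1/3) = 0.188146^(1/3)
Dn = 0.5730 m

0.5730


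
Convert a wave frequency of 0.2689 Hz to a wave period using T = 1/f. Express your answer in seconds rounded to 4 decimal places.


T = 1 / f
T = 1 / 0.2689
T = 3.7189 s

3.7189


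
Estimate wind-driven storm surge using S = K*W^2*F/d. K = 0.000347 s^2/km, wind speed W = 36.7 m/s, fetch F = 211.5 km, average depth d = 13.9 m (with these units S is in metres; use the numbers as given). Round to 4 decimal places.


S = K * W^2 * F / d
W^2 = 36.7^2 = 1346.89
S = 0.000347 * 1346.89 * 211.5 / 13.9
Numerator = 0.000347 * 1346.89 * 211.5 = 98.848931
S = 98.848931 / 13.9 = 7.1114 m

7.1114


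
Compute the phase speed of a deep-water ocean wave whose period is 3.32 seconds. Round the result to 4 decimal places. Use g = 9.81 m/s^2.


We use the deep-water celerity formula:
C = g * T / (2 * pi)
C = 9.81 * 3.32 / (2 * 3.14159...)
C = 32.569200 / 6.283185
C = 5.1835 m/s

5.1835


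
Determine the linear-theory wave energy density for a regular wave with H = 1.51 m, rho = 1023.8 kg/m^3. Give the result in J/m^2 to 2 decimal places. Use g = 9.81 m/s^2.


E = (1/8) * rho * g * H^2
E = (1/8) * 1023.8 * 9.81 * 1.51^2
E = 0.125 * 1023.8 * 9.81 * 2.2801
E = 2862.52 J/m^2

2862.52


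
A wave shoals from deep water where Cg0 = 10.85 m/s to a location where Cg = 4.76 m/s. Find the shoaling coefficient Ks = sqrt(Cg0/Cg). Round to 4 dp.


Ks = sqrt(Cg0 / Cg)
Ks = sqrt(10.85 / 4.76)
Ks = sqrt(2.2794)
Ks = 1.5098

1.5098


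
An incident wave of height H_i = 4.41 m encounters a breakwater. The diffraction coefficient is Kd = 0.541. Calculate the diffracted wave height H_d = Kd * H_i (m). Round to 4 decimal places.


H_d = Kd * H_i
H_d = 0.541 * 4.41
H_d = 2.3858 m

2.3858


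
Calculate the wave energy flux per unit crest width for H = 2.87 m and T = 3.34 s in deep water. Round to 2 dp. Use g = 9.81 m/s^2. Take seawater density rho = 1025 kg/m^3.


P = rho * g^2 * H^2 * T / (32 * pi)
P = 1025 * 9.81^2 * 2.87^2 * 3.34 / (32 * pi)
P = 1025 * 96.2361 * 8.2369 * 3.34 / 100.53096
P = 26994.31 W/m

26994.31


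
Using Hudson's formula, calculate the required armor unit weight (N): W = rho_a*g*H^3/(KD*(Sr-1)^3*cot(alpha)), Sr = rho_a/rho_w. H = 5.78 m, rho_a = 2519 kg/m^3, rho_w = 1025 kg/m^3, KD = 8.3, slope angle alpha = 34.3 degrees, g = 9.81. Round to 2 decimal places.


Sr = rho_a / rho_w = 2519 / 1025 = 2.457561
(Sr - 1) = 1.457561
(Sr - 1)^3 = 3.096565
cot(34.3) = 1 / tan(34.3) = 1 / 0.682154 = 1.465945
Numerator = 2519 * 9.81 * 5.78^3 = 4771783.0497
Denominator = 8.3 * 3.096565 * 1.465945 = 37.676974
W = 4771783.0497 / 37.676974
W = 126649.85 N

126649.85


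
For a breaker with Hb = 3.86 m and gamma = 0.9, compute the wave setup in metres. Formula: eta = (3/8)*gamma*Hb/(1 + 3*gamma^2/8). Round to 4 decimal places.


eta = (3/8) * gamma * Hb / (1 + 3*gamma^2/8)
Numerator = (3/8) * 0.9 * 3.86 = 1.302750
Denominator = 1 + 3*0.9^2/8 = 1 + 0.303750 = 1.303750
eta = 1.302750 / 1.303750
eta = 0.9992 m

0.9992


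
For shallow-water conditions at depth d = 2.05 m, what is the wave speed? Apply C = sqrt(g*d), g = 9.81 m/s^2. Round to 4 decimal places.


Using the shallow-water approximation:
C = sqrt(g * d) = sqrt(9.81 * 2.05)
C = sqrt(20.1105)
C = 4.4845 m/s

4.4845


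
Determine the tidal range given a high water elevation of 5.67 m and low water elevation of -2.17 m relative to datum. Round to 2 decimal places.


Tidal range = High water - Low water
Tidal range = 5.67 - (-2.17)
Tidal range = 7.84 m

7.84


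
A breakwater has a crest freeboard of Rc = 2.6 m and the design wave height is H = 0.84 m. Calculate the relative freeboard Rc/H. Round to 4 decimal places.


Relative freeboard = Rc / H
= 2.6 / 0.84
= 3.0952

3.0952


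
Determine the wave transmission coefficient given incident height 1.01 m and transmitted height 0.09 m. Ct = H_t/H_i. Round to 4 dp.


Ct = H_t / H_i
Ct = 0.09 / 1.01
Ct = 0.0891

0.0891


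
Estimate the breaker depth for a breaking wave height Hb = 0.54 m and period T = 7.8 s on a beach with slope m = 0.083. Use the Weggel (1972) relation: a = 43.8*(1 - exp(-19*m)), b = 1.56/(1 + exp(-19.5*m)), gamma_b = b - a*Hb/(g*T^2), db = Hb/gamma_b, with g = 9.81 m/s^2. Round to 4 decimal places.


a = 43.8 * (1 - exp(-19 * m))
exp(-19 * 0.083) = exp(-1.5770) = 0.206594
a = 43.8 * (1 - 0.206594) = 34.751185
b = 1.56 / (1 + exp(-19.5 * m))
exp(-19.5 * 0.083) = exp(-1.6185) = 0.198196
b = 1.56 / (1 + 0.198196) = 1.301958
Hb / (g * T^2) = 0.54 / (9.81 * 7.8^2) = 0.54 / 596.8404 = 0.00090476
gamma_b = b - a * Hb/(g*T^2) = 1.301958 - 34.751185 * 0.00090476 = 1.270516
db = Hb / gamma_b = 0.54 / 1.270516
db = 0.4250 m

0.4250


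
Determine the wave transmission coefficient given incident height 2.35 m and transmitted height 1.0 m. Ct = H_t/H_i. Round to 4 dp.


Ct = H_t / H_i
Ct = 1.0 / 2.35
Ct = 0.4255

0.4255


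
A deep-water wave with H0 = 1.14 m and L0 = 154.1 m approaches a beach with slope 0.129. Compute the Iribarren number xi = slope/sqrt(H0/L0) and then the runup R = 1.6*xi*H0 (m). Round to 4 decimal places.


xi = slope / sqrt(H0/L0)
H0/L0 = 1.14/154.1 = 0.007398
sqrt(0.007398) = 0.086010
xi = 0.129 / 0.086010 = 1.499818
R = 1.6 * xi * H0 = 1.6 * 1.499818 * 1.14
R = 2.7357 m

2.7357


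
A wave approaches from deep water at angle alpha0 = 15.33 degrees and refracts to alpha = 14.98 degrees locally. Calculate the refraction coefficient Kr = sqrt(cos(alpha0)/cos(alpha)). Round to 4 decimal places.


Kr = sqrt(cos(alpha0) / cos(alpha))
cos(15.33) = 0.964419
cos(14.98) = 0.966016
Kr = sqrt(0.964419 / 0.966016)
Kr = sqrt(0.998347)
Kr = 0.9992

0.9992


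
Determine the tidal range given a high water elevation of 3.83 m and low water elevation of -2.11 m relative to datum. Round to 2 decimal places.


Tidal range = High water - Low water
Tidal range = 3.83 - (-2.11)
Tidal range = 5.94 m

5.94


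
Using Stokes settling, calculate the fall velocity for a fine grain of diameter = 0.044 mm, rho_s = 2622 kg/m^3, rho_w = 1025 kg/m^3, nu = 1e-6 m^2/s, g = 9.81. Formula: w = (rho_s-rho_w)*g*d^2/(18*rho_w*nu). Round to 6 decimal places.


w = (rho_s - rho_w) * g * d^2 / (18 * rho_w * nu)
d = 0.044 mm = 0.000044 m
rho_s - rho_w = 2622 - 1025 = 1597
Numerator = 1597 * 9.81 * (0.000044)^2 = 0.000030330480
Denominator = 18 * 1025 * 1e-6 = 0.018450
w = 0.001644 m/s

0.001644


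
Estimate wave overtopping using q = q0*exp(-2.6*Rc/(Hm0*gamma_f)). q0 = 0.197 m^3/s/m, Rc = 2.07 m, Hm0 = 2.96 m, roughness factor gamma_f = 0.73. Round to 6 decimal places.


q = q0 * exp(-2.6 * Rc / (Hm0 * gamma_f))
Exponent = -2.6 * 2.07 / (2.96 * 0.73)
= -2.6 * 2.07 / 2.1608
= -2.490744
exp(-2.490744) = 0.082848
q = 0.197 * 0.082848
q = 0.016321 m^3/s/m

0.016321


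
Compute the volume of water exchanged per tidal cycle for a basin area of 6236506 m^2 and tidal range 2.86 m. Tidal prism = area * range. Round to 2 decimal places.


Tidal prism = Area * Tidal range
P = 6236506 * 2.86
P = 17836407.16 m^3

17836407.16


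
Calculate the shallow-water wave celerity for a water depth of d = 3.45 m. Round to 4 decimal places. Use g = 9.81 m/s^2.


Using the shallow-water approximation:
C = sqrt(g * d) = sqrt(9.81 * 3.45)
C = sqrt(33.8445)
C = 5.8176 m/s

5.8176


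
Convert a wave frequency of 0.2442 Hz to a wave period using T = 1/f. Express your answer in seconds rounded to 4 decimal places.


T = 1 / f
T = 1 / 0.2442
T = 4.0950 s

4.0950


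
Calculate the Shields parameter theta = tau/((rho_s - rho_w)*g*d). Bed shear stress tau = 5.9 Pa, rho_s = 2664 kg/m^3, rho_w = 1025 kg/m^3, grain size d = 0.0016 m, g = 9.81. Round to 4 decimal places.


theta = tau / ((rho_s - rho_w) * g * d)
rho_s - rho_w = 2664 - 1025 = 1639
Denominator = 1639 * 9.81 * 0.0016 = 25.725744
theta = 5.9 / 25.725744
theta = 0.2293

0.2293


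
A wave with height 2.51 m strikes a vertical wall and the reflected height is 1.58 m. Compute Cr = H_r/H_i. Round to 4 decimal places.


Cr = H_r / H_i
Cr = 1.58 / 2.51
Cr = 0.6295

0.6295


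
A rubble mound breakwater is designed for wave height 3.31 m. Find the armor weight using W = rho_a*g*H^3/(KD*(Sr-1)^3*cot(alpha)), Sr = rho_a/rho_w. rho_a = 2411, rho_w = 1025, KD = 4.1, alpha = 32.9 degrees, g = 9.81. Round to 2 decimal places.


Sr = rho_a / rho_w = 2411 / 1025 = 2.352195
(Sr - 1) = 1.352195
(Sr - 1)^3 = 2.472396
cot(32.9) = 1 / tan(32.9) = 1 / 0.646929 = 1.545765
Numerator = 2411 * 9.81 * 3.31^3 = 857729.2077
Denominator = 4.1 * 2.472396 * 1.545765 = 15.669146
W = 857729.2077 / 15.669146
W = 54740.01 N

54740.01


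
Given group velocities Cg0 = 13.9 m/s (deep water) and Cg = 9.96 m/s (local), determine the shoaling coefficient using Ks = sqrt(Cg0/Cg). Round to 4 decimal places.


Ks = sqrt(Cg0 / Cg)
Ks = sqrt(13.9 / 9.96)
Ks = sqrt(1.3956)
Ks = 1.1813

1.1813


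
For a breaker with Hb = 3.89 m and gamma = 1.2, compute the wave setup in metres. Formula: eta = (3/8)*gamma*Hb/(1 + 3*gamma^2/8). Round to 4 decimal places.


eta = (3/8) * gamma * Hb / (1 + 3*gamma^2/8)
Numerator = (3/8) * 1.2 * 3.89 = 1.750500
Denominator = 1 + 3*1.2^2/8 = 1 + 0.540000 = 1.540000
eta = 1.750500 / 1.540000
eta = 1.1367 m

1.1367


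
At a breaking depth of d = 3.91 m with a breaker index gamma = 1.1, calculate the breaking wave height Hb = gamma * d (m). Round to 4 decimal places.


Hb = gamma * d
Hb = 1.1 * 3.91
Hb = 4.3010 m

4.3010


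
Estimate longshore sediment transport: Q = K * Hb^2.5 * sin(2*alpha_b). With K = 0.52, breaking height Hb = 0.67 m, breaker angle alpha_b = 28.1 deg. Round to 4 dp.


Q = K * Hb^2.5 * sin(2 * alpha_b)
Hb^2.5 = 0.67^2.5 = 0.367440
sin(2 * 28.1) = sin(56.2) = 0.830984
Q = 0.52 * 0.367440 * 0.830984
Q = 0.1588 m^3/s

0.1588


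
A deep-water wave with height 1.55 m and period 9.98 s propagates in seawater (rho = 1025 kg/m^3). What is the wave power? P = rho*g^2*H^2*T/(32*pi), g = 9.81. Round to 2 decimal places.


P = rho * g^2 * H^2 * T / (32 * pi)
P = 1025 * 9.81^2 * 1.55^2 * 9.98 / (32 * pi)
P = 1025 * 96.2361 * 2.4025 * 9.98 / 100.53096
P = 23526.43 W/m

23526.43


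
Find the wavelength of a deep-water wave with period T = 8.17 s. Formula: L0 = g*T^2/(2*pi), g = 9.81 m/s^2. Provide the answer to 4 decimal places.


L0 = g * T^2 / (2 * pi)
L0 = 9.81 * 8.17^2 / (2 * pi)
L0 = 9.81 * 66.7489 / 6.28319
L0 = 654.8067 / 6.28319
L0 = 104.2157 m

104.2157


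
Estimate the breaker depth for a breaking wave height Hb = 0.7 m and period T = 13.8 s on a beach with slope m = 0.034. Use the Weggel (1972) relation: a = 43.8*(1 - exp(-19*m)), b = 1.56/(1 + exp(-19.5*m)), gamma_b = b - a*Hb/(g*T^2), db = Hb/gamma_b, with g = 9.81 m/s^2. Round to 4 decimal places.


a = 43.8 * (1 - exp(-19 * m))
exp(-19 * 0.034) = exp(-0.6460) = 0.524138
a = 43.8 * (1 - 0.524138) = 20.842749
b = 1.56 / (1 + exp(-19.5 * m))
exp(-19.5 * 0.034) = exp(-0.6630) = 0.515303
b = 1.56 / (1 + 0.515303) = 1.029497
Hb / (g * T^2) = 0.7 / (9.81 * 13.8^2) = 0.7 / 1868.2164 = 0.00037469
gamma_b = b - a * Hb/(g*T^2) = 1.029497 - 20.842749 * 0.00037469 = 1.021687
db = Hb / gamma_b = 0.7 / 1.021687
db = 0.6851 m

0.6851


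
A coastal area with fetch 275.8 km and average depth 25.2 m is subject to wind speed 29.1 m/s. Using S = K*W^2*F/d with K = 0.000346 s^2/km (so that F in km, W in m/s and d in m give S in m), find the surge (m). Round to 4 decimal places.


S = K * W^2 * F / d
W^2 = 29.1^2 = 846.81
S = 0.000346 * 846.81 * 275.8 / 25.2
Numerator = 0.000346 * 846.81 * 275.8 = 80.808369
S = 80.808369 / 25.2 = 3.2067 m

3.2067


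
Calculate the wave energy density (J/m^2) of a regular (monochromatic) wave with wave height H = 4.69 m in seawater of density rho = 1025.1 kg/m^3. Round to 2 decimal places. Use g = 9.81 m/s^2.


E = (1/8) * rho * g * H^2
E = (1/8) * 1025.1 * 9.81 * 4.69^2
E = 0.125 * 1025.1 * 9.81 * 21.9961
E = 27649.73 J/m^2

27649.73


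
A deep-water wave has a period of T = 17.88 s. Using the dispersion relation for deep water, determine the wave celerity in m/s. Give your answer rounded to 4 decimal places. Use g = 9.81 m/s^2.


We use the deep-water celerity formula:
C = g * T / (2 * pi)
C = 9.81 * 17.88 / (2 * 3.14159...)
C = 175.402800 / 6.283185
C = 27.9162 m/s

27.9162
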